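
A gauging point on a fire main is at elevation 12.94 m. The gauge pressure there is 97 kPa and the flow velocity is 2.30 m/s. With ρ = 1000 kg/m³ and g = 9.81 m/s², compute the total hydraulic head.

h ≈ 23.10 m

Pressure head ψ = P/(ρg) = 97×1000 / (1000 × 9.81) = 9.89 m.
Velocity head = v²/(2g) = 2.30² / (2 × 9.81) = 0.270 m.
h = z + ψ + v²/(2g) = 12.94 + 9.89 + 0.270 = 23.10 m.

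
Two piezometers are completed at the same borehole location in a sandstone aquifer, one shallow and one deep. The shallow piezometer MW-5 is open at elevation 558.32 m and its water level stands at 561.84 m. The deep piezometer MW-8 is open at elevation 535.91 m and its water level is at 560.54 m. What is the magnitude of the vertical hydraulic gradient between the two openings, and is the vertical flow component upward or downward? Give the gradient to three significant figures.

Total head at MW-5: h = 561.84 m (water level in the standpipe).
Total head at MW-8: h = 560.54 m.
Δh = h(MW-5) − h(MW-8) = 561.84 − 560.54 = 1.30 m.
Vertical separation Δz = 558.32 − 535.91 = 22.41 m.
|i_v| = |Δh| / Δz = 1.30 / 22.41 = 0.0580.
Head is higher in the shallow piezometer, so vertical flow is downward (recharge condition).

|i_v| ≈ 0.0580; vertical flow is downward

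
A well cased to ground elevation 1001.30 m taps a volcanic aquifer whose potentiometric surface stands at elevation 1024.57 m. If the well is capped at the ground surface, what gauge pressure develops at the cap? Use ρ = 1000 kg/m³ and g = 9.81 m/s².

P ≈ 228 kPa

Head above the cap: Δh = 1024.57 − 1001.30 = 23.27 m.
P = ρgΔh = 1000 × 9.81 × 23.27 = 228279 Pa ≈ 228 kPa.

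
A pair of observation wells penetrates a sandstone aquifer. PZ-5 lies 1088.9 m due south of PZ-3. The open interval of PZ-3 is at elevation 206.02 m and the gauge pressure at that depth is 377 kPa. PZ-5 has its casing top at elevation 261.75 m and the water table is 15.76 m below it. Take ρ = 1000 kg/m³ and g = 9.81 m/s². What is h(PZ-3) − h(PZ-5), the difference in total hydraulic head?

Pressure head at PZ-3: ψ = P/(ρg) = 377×1000 / (1000 × 9.81) = 38.43 m.
Total head at PZ-3: h = z + ψ = 206.02 + 38.43 = 244.45 m.
Total head at PZ-5: h = 261.75 − 15.76 = 245.99 m.
Head difference: h(PZ-3) − h(PZ-5) = 244.45 − 245.99 = -1.54 m.

Δh ≈ -1.54 m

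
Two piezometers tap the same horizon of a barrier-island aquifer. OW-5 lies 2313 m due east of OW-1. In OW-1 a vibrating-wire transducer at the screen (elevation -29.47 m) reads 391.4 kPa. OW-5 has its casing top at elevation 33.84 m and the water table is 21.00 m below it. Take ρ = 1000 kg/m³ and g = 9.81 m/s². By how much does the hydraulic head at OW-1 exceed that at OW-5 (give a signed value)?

Pressure head at OW-1: ψ = P/(ρg) = 391.4×1000 / (1000 × 9.81) = 39.90 m.
Total head at OW-1: h = z + ψ = -29.47 + 39.90 = 10.43 m.
Total head at OW-5: h = 33.84 − 21.00 = 12.84 m.
Head difference: h(OW-1) − h(OW-5) = 10.43 − 12.84 = -2.41 m.

Δh ≈ -2.41 m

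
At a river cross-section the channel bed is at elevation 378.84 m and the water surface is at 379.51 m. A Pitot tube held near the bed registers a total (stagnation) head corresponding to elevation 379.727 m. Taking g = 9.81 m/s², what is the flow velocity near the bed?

v ≈ 2.06 m/s

Near the bed, under hydrostatic conditions, the piezometric head (z + ψ) equals the free-surface elevation, 379.51 m.
Velocity head = total − piezometric = 379.727 − 379.51 = 0.217 m.
v = √(2g·h_v) = √(2 × 9.81 × 0.217) = 2.06 m/s.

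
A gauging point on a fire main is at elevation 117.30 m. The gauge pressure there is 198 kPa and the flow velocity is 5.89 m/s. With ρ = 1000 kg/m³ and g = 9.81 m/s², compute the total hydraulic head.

Pressure head ψ = P/(ρg) = 198×1000 / (1000 × 9.81) = 20.18 m.
Velocity head = v²/(2g) = 5.89² / (2 × 9.81) = 1.768 m.
h = z + ψ + v²/(2g) = 117.30 + 20.18 + 1.768 = 139.25 m.

h ≈ 139.25 m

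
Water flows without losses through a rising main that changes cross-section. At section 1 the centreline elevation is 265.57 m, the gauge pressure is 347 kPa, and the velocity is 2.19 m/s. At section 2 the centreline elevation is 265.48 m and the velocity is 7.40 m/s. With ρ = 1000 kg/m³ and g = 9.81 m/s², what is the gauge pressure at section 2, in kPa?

Pressure head at 1: ψ₁ = P₁/(ρg) = 347×1000 / (1000 × 9.81) = 35.37 m.
Velocity heads: v₁²/2g = 2.19²/19.62 = 0.244 m; v₂²/2g = 7.40²/19.62 = 2.791 m.
Total head H = z₁ + ψ₁ + v₁²/2g = 265.57 + 35.37 + 0.244 = 301.18 m.
ψ₂ = H − z₂ − v₂²/2g = 301.18 − 265.48 − 2.791 = 32.91 m.
P₂ = ρgψ₂ = 1000 × 9.81 × 32.91 ≈ 323 kPa.

P₂ ≈ 323 kPa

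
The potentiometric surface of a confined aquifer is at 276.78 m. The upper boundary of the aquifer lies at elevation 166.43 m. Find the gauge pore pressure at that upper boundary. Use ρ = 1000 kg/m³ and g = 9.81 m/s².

Pressure head at the aquifer top: ψ = h − z = 276.78 − 166.43 = 110.35 m.
P = ρgψ = 1000 × 9.81 × 110.35 = 1082533 Pa ≈ 1080 kPa.

P ≈ 1080 kPa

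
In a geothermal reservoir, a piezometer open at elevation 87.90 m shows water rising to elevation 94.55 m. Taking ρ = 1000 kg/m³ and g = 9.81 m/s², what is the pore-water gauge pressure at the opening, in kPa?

P ≈ 65.2 kPa

Pressure head ψ = h − z = 94.55 − 87.90 = 6.65 m.
P = ρgψ = 1000 × 9.81 × 6.65 = 65237 Pa ≈ 65.2 kPa.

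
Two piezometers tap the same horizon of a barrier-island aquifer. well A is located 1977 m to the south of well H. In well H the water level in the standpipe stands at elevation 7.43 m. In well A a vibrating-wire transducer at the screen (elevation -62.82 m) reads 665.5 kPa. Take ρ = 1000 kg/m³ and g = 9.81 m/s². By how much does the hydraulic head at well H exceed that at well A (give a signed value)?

Δh ≈ 2.41 m

Total head at well H: h = 7.43 m (water level in the piezometer is the total head).
Pressure head at well A: ψ = P/(ρg) = 665.5×1000 / (1000 × 9.81) = 67.84 m.
Total head at well A: h = z + ψ = -62.82 + 67.84 = 5.02 m.
Head difference: h(well H) − h(well A) = 7.43 − 5.02 = 2.41 m.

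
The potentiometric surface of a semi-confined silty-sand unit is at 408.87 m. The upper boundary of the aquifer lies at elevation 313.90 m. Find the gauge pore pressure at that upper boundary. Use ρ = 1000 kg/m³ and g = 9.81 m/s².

P ≈ 932 kPa

Pressure head at the aquifer top: ψ = h − z = 408.87 − 313.90 = 94.97 m.
P = ρgψ = 1000 × 9.81 × 94.97 = 931656 Pa ≈ 932 kPa.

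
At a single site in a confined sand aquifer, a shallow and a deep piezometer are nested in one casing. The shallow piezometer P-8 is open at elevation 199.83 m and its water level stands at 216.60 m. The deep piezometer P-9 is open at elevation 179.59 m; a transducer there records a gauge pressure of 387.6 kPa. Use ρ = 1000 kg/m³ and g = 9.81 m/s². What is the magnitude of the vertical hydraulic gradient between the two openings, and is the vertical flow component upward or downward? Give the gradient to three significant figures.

Total head at P-8: h = 216.60 m (water level in the standpipe).
Pressure head at P-9: ψ = P/(ρg) = 387.6×1000 / (1000 × 9.81) = 39.51 m.
Total head at P-9: h = z + ψ = 179.59 + 39.51 = 219.10 m.
Δh = h(P-8) − h(P-9) = 216.60 − 219.10 = -2.50 m.
Vertical separation Δz = 199.83 − 179.59 = 20.24 m.
|i_v| = |Δh| / Δz = 2.50 / 20.24 = 0.124.
Head is higher in the deep piezometer, so vertical flow is upward (discharge condition).

|i_v| ≈ 0.124; vertical flow is upward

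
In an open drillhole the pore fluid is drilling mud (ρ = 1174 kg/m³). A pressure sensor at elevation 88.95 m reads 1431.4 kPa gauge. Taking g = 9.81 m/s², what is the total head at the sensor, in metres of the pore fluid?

ψ = P/(ρg) = 1431.4×1000 / (1174 × 9.81) = 124.29 m.
h = z + ψ = 88.95 + 124.29 = 213.24 m.

h ≈ 213.24 m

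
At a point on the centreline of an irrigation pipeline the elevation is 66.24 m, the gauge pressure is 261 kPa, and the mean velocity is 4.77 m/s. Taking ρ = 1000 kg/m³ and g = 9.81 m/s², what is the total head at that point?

Pressure head ψ = P/(ρg) = 261×1000 / (1000 × 9.81) = 26.61 m.
Velocity head = v²/(2g) = 4.77² / (2 × 9.81) = 1.160 m.
h = z + ψ + v²/(2g) = 66.24 + 26.61 + 1.160 = 94.01 m.

h ≈ 94.01 m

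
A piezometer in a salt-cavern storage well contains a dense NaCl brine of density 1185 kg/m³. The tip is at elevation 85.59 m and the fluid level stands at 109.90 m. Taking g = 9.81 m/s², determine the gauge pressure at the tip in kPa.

Pressure head ψ = h − z = 109.90 − 85.59 = 24.31 m.
P = ρgψ = 1185 × 9.81 × 24.31 = 282600 Pa ≈ 283 kPa.

P ≈ 283 kPa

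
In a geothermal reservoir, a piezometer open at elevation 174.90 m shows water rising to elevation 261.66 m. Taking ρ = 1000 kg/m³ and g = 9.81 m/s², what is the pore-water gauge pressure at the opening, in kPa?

Pressure head ψ = h − z = 261.66 − 174.90 = 86.76 m.
P = ρgψ = 1000 × 9.81 × 86.76 = 851116 Pa ≈ 851 kPa.

P ≈ 851 kPa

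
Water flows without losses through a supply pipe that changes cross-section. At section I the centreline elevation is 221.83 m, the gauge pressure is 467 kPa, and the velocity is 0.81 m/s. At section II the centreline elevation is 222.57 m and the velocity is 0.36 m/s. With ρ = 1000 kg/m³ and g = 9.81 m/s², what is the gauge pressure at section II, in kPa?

P₂ ≈ 460 kPa

Pressure head at I: ψ₁ = P₁/(ρg) = 467×1000 / (1000 × 9.81) = 47.60 m.
Velocity heads: v₁²/2g = 0.81²/19.62 = 0.033 m; v₂²/2g = 0.36²/19.62 = 0.007 m.
Total head H = z₁ + ψ₁ + v₁²/2g = 221.83 + 47.60 + 0.033 = 269.46 m.
ψ₂ = H − z₂ − v₂²/2g = 269.46 − 222.57 − 0.007 = 46.88 m.
P₂ = ρgψ₂ = 1000 × 9.81 × 46.88 ≈ 460 kPa.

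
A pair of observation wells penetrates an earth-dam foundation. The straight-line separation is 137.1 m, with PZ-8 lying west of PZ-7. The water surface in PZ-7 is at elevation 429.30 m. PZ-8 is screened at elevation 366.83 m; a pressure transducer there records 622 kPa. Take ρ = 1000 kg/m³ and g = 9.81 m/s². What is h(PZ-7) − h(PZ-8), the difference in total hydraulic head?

Total head at PZ-7: h = 429.30 m (water level in the piezometer is the total head).
Pressure head at PZ-8: ψ = P/(ρg) = 622×1000 / (1000 × 9.81) = 63.40 m.
Total head at PZ-8: h = z + ψ = 366.83 + 63.40 = 430.23 m.
Head difference: h(PZ-7) − h(PZ-8) = 429.30 − 430.23 = -0.93 m.

Δh ≈ -0.93 m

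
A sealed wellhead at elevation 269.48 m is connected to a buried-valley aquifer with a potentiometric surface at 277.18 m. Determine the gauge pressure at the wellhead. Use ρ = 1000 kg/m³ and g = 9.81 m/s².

P ≈ 75.5 kPa

Head above the cap: Δh = 277.18 − 269.48 = 7.70 m.
P = ρgΔh = 1000 × 9.81 × 7.70 = 75537 Pa ≈ 75.5 kPa.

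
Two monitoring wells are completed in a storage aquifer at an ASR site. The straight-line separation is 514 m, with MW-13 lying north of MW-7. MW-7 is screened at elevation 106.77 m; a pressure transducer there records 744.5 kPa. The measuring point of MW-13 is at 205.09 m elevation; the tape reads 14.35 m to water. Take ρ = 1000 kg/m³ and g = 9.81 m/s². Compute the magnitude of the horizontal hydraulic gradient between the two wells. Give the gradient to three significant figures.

Pressure head at MW-7: ψ = P/(ρg) = 744.5×1000 / (1000 × 9.81) = 75.89 m.
Total head at MW-7: h = z + ψ = 106.77 + 75.89 = 182.66 m.
Total head at MW-13: h = 205.09 − 14.35 = 190.74 m.
Head difference: h(MW-7) − h(MW-13) = 182.66 − 190.74 = -8.08 m.
Hydraulic gradient: i = |Δh| / L = 8.08 / 514 = 0.0157.

i ≈ 0.0157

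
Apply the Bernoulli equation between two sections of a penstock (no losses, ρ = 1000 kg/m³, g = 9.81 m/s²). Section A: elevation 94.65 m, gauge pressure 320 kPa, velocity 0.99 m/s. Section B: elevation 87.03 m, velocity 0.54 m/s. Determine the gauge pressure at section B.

Pressure head at A: ψ₁ = P₁/(ρg) = 320×1000 / (1000 × 9.81) = 32.62 m.
Velocity heads: v₁²/2g = 0.99²/19.62 = 0.050 m; v₂²/2g = 0.54²/19.62 = 0.015 m.
Total head H = z₁ + ψ₁ + v₁²/2g = 94.65 + 32.62 + 0.050 = 127.32 m.
ψ₂ = H − z₂ − v₂²/2g = 127.32 − 87.03 − 0.015 = 40.27 m.
P₂ = ρgψ₂ = 1000 × 9.81 × 40.27 ≈ 395 kPa.

P₂ ≈ 395 kPa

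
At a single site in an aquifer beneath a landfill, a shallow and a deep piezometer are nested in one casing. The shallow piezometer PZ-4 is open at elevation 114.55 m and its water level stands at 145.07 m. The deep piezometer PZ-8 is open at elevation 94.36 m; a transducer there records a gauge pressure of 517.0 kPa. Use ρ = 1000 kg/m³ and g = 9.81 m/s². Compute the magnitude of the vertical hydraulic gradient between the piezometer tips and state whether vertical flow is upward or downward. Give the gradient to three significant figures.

Total head at PZ-4: h = 145.07 m (water level in the standpipe).
Pressure head at PZ-8: ψ = P/(ρg) = 517.0×1000 / (1000 × 9.81) = 52.70 m.
Total head at PZ-8: h = z + ψ = 94.36 + 52.70 = 147.06 m.
Δh = h(PZ-4) − h(PZ-8) = 145.07 − 147.06 = -1.99 m.
Vertical separation Δz = 114.55 − 94.36 = 20.19 m.
|i_v| = |Δh| / Δz = 1.99 / 20.19 = 0.0986.
Head is higher in the deep piezometer, so vertical flow is upward (discharge condition).

|i_v| ≈ 0.0986; vertical flow is upward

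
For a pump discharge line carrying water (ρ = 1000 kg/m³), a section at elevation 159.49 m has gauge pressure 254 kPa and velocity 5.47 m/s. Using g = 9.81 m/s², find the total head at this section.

h ≈ 186.91 m

Pressure head ψ = P/(ρg) = 254×1000 / (1000 × 9.81) = 25.89 m.
Velocity head = v²/(2g) = 5.47² / (2 × 9.81) = 1.525 m.
h = z + ψ + v²/(2g) = 159.49 + 25.89 + 1.525 = 186.91 m.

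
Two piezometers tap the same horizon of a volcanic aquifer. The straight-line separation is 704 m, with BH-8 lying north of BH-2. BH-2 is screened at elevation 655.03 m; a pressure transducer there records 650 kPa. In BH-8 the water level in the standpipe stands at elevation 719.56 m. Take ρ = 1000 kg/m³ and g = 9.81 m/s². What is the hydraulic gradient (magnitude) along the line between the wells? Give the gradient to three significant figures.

i ≈ 0.00246

Pressure head at BH-2: ψ = P/(ρg) = 650×1000 / (1000 × 9.81) = 66.26 m.
Total head at BH-2: h = z + ψ = 655.03 + 66.26 = 721.29 m.
Total head at BH-8: h = 719.56 m (water level in the piezometer is the total head).
Head difference: h(BH-2) − h(BH-8) = 721.29 − 719.56 = 1.73 m.
Hydraulic gradient: i = |Δh| / L = 1.73 / 704 = 0.00246.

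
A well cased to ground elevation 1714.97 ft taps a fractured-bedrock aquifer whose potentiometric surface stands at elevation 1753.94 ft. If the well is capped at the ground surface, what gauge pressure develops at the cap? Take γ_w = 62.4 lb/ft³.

Head above the cap: Δh = 1753.94 − 1714.97 = 38.97 ft.
P = γΔh/144 = 62.4 × 38.97 / 144 = 16.9 psi.

P ≈ 16.9 psi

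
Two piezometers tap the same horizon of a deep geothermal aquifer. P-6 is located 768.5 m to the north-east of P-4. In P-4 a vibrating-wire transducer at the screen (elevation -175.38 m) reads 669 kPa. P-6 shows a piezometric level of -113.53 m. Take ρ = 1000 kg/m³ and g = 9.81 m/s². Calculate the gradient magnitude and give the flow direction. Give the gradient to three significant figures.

Pressure head at P-4: ψ = P/(ρg) = 669×1000 / (1000 × 9.81) = 68.20 m.
Total head at P-4: h = z + ψ = -175.38 + 68.20 = -107.18 m.
Total head at P-6: h = -113.53 m (water level in the piezometer is the total head).
Head difference: h(P-4) − h(P-6) = -107.18 − (-113.53) = 6.35 m.
Hydraulic gradient: i = |Δh| / L = 6.35 / 768.5 = 0.00826.
Flow is from higher to lower head: from P-4 toward P-6, i.e. toward the north-east.

i ≈ 0.00826; groundwater flows toward the north-east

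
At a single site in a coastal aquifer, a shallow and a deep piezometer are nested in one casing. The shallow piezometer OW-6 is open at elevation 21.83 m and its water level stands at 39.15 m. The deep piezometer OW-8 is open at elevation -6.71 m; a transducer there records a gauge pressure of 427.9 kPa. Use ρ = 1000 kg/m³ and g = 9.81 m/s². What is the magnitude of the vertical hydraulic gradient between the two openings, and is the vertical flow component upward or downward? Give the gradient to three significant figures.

Total head at OW-6: h = 39.15 m (water level in the standpipe).
Pressure head at OW-8: ψ = P/(ρg) = 427.9×1000 / (1000 × 9.81) = 43.62 m.
Total head at OW-8: h = z + ψ = -6.71 + 43.62 = 36.91 m.
Δh = h(OW-6) − h(OW-8) = 39.15 − 36.91 = 2.24 m.
Vertical separation Δz = 21.83 − (-6.71) = 28.54 m.
|i_v| = |Δh| / Δz = 2.24 / 28.54 = 0.0785.
Head is higher in the shallow piezometer, so vertical flow is downward (recharge condition).

|i_v| ≈ 0.0785; vertical flow is downward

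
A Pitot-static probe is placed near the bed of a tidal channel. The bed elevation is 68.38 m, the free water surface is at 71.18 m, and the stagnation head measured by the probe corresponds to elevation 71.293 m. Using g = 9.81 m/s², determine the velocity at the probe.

Near the bed, under hydrostatic conditions, the piezometric head (z + ψ) equals the free-surface elevation, 71.18 m.
Velocity head = total − piezometric = 71.293 − 71.18 = 0.113 m.
v = √(2g·h_v) = √(2 × 9.81 × 0.113) = 1.49 m/s.

v ≈ 1.49 m/s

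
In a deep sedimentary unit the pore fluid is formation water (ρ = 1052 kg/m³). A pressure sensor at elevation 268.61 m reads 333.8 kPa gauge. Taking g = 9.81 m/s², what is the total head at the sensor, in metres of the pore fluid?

h ≈ 300.95 m

ψ = P/(ρg) = 333.8×1000 / (1052 × 9.81) = 32.34 m.
h = z + ψ = 268.61 + 32.34 = 300.95 m.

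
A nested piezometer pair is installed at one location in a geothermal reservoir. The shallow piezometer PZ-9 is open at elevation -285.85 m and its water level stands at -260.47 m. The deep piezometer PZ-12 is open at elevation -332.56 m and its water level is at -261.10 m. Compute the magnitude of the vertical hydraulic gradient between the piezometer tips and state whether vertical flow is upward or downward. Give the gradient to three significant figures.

Total head at PZ-9: h = -260.47 m (water level in the standpipe).
Total head at PZ-12: h = -261.10 m.
Δh = h(PZ-9) − h(PZ-12) = -260.47 − (-261.10) = 0.63 m.
Vertical separation Δz = -285.85 − (-332.56) = 46.71 m.
|i_v| = |Δh| / Δz = 0.63 / 46.71 = 0.0135.
Head is higher in the shallow piezometer, so vertical flow is downward (recharge condition).

|i_v| ≈ 0.0135; vertical flow is downward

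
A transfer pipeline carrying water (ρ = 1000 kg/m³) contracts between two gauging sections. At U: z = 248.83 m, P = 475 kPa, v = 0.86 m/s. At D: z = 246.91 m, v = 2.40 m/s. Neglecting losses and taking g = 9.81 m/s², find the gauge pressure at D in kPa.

P₂ ≈ 491 kPa

Pressure head at U: ψ₁ = P₁/(ρg) = 475×1000 / (1000 × 9.81) = 48.42 m.
Velocity heads: v₁²/2g = 0.86²/19.62 = 0.038 m; v₂²/2g = 2.40²/19.62 = 0.294 m.
Total head H = z₁ + ψ₁ + v₁²/2g = 248.83 + 48.42 + 0.038 = 297.29 m.
ψ₂ = H − z₂ − v₂²/2g = 297.29 − 246.91 − 0.294 = 50.09 m.
P₂ = ρgψ₂ = 1000 × 9.81 × 50.09 ≈ 491 kPa.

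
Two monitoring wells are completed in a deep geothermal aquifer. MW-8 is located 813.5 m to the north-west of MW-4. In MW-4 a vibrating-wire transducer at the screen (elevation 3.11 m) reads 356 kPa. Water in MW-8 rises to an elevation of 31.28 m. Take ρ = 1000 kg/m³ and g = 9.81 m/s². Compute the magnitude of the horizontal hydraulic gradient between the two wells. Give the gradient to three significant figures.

i ≈ 0.00998

Pressure head at MW-4: ψ = P/(ρg) = 356×1000 / (1000 × 9.81) = 36.29 m.
Total head at MW-4: h = z + ψ = 3.11 + 36.29 = 39.40 m.
Total head at MW-8: h = 31.28 m (water level in the piezometer is the total head).
Head difference: h(MW-4) − h(MW-8) = 39.40 − 31.28 = 8.12 m.
Hydraulic gradient: i = |Δh| / L = 8.12 / 813.5 = 0.00998.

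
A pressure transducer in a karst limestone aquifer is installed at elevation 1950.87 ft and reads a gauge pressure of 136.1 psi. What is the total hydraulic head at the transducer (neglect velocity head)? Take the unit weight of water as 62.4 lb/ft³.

h ≈ 2264.95 ft

ψ = 144·P/γ = 144 × 136.1 / 62.4 = 314.08 ft.
h = z + ψ = 1950.87 + 314.08 = 2264.95 ft.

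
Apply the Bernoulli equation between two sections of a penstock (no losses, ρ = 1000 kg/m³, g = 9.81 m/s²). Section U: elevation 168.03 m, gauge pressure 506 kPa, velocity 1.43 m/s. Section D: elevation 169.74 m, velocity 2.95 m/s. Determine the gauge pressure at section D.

Pressure head at U: ψ₁ = P₁/(ρg) = 506×1000 / (1000 × 9.81) = 51.58 m.
Velocity heads: v₁²/2g = 1.43²/19.62 = 0.104 m; v₂²/2g = 2.95²/19.62 = 0.444 m.
Total head H = z₁ + ψ₁ + v₁²/2g = 168.03 + 51.58 + 0.104 = 219.71 m.
ψ₂ = H − z₂ − v₂²/2g = 219.71 − 169.74 − 0.444 = 49.53 m.
P₂ = ρgψ₂ = 1000 × 9.81 × 49.53 ≈ 486 kPa.

P₂ ≈ 486 kPa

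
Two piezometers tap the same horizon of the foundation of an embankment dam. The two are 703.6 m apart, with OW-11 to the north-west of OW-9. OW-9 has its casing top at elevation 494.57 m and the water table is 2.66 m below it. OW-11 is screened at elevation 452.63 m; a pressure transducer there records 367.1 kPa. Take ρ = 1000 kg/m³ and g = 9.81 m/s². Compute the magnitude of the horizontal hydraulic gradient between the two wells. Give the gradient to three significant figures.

Total head at OW-9: h = 494.57 − 2.66 = 491.91 m.
Pressure head at OW-11: ψ = P/(ρg) = 367.1×1000 / (1000 × 9.81) = 37.42 m.
Total head at OW-11: h = z + ψ = 452.63 + 37.42 = 490.05 m.
Head difference: h(OW-9) − h(OW-11) = 491.91 − 490.05 = 1.86 m.
Hydraulic gradient: i = |Δh| / L = 1.86 / 703.6 = 0.00264.

i ≈ 0.00264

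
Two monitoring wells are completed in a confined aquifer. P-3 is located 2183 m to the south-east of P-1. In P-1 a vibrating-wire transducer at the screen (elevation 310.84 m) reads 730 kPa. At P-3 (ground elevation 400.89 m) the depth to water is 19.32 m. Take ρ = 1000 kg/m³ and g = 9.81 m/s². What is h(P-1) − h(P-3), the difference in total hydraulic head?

Pressure head at P-1: ψ = P/(ρg) = 730×1000 / (1000 × 9.81) = 74.41 m.
Total head at P-1: h = z + ψ = 310.84 + 74.41 = 385.25 m.
Total head at P-3: h = 400.89 − 19.32 = 381.57 m.
Head difference: h(P-1) − h(P-3) = 385.25 − 381.57 = 3.68 m.

Δh ≈ 3.68 m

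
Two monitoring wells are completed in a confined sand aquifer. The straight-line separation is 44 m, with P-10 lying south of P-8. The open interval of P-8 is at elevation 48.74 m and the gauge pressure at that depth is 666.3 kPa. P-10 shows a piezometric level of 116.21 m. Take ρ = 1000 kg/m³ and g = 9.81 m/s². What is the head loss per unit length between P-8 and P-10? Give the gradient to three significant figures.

i ≈ 0.0102 m/m

Pressure head at P-8: ψ = P/(ρg) = 666.3×1000 / (1000 × 9.81) = 67.92 m.
Total head at P-8: h = z + ψ = 48.74 + 67.92 = 116.66 m.
Total head at P-10: h = 116.21 m (water level in the piezometer is the total head).
Head difference: h(P-8) − h(P-10) = 116.66 − 116.21 = 0.45 m.
Hydraulic gradient: i = |Δh| / L = 0.45 / 44 = 0.0102.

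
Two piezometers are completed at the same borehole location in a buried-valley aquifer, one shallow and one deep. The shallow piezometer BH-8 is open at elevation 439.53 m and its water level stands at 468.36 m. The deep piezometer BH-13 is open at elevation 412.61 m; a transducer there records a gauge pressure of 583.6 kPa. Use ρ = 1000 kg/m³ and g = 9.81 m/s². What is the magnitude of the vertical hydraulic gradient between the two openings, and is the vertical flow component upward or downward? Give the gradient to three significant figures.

Total head at BH-8: h = 468.36 m (water level in the standpipe).
Pressure head at BH-13: ψ = P/(ρg) = 583.6×1000 / (1000 × 9.81) = 59.49 m.
Total head at BH-13: h = z + ψ = 412.61 + 59.49 = 472.10 m.
Δh = h(BH-8) − h(BH-13) = 468.36 − 472.10 = -3.74 m.
Vertical separation Δz = 439.53 − 412.61 = 26.92 m.
|i_v| = |Δh| / Δz = 3.74 / 26.92 = 0.139.
Head is higher in the deep piezometer, so vertical flow is upward (discharge condition).

|i_v| ≈ 0.139; vertical flow is upward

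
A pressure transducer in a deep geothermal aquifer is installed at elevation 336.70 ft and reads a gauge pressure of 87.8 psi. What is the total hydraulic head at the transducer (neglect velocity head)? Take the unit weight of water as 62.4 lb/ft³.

h ≈ 539.32 ft

ψ = 144·P/γ = 144 × 87.8 / 62.4 = 202.62 ft.
h = z + ψ = 336.70 + 202.62 = 539.32 ft.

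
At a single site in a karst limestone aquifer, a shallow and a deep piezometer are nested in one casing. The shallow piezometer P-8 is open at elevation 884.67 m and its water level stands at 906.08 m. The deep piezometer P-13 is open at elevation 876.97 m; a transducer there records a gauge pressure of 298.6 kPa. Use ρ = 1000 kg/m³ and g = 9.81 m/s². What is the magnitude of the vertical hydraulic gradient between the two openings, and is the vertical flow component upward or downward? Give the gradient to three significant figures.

|i_v| ≈ 0.173; vertical flow is upward

Total head at P-8: h = 906.08 m (water level in the standpipe).
Pressure head at P-13: ψ = P/(ρg) = 298.6×1000 / (1000 × 9.81) = 30.44 m.
Total head at P-13: h = z + ψ = 876.97 + 30.44 = 907.41 m.
Δh = h(P-8) − h(P-13) = 906.08 − 907.41 = -1.33 m.
Vertical separation Δz = 884.67 − 876.97 = 7.70 m.
|i_v| = |Δh| / Δz = 1.33 / 7.70 = 0.173.
Head is higher in the deep piezometer, so vertical flow is upward (discharge condition).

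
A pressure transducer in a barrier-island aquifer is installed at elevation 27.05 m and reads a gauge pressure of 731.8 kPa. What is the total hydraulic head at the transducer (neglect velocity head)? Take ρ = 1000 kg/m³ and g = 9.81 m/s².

h ≈ 101.65 m

ψ = P/(ρg) = 731.8×1000 / (1000 × 9.81) = 74.60 m.
h = z + ψ = 27.05 + 74.60 = 101.65 m.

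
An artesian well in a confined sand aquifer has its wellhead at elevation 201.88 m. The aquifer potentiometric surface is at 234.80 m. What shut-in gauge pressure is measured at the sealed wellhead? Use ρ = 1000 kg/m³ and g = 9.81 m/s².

P ≈ 323 kPa

Head above the cap: Δh = 234.80 − 201.88 = 32.92 m.
P = ρgΔh = 1000 × 9.81 × 32.92 = 322945 Pa ≈ 323 kPa.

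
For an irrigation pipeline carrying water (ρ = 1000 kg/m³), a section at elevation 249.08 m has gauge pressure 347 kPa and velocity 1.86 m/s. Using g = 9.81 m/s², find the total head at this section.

h ≈ 284.63 m

Pressure head ψ = P/(ρg) = 347×1000 / (1000 × 9.81) = 35.37 m.
Velocity head = v²/(2g) = 1.86² / (2 × 9.81) = 0.176 m.
h = z + ψ + v²/(2g) = 249.08 + 35.37 + 0.176 = 284.63 m.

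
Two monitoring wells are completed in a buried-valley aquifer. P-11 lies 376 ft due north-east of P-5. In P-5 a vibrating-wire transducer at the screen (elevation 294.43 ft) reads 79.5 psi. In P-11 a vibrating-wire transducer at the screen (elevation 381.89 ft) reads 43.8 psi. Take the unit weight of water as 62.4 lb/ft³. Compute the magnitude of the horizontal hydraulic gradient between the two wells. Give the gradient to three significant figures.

Pressure head at P-5: ψ = 144·P/γ = 144 × 79.5 / 62.4 = 183.46 ft.
Total head at P-5: h = z + ψ = 294.43 + 183.46 = 477.89 ft.
Pressure head at P-11: ψ = 144·P/γ = 144 × 43.8 / 62.4 = 101.08 ft.
Total head at P-11: h = z + ψ = 381.89 + 101.08 = 482.97 ft.
Head difference: h(P-5) − h(P-11) = 477.89 − 482.97 = -5.08 ft.
Hydraulic gradient: i = |Δh| / L = 5.08 / 376 = 0.0135.

i ≈ 0.0135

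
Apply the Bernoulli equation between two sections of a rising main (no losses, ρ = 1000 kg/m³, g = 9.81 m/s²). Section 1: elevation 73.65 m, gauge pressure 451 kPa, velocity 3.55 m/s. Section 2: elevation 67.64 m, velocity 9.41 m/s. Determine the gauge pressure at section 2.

Pressure head at 1: ψ₁ = P₁/(ρg) = 451×1000 / (1000 × 9.81) = 45.97 m.
Velocity heads: v₁²/2g = 3.55²/19.62 = 0.642 m; v₂²/2g = 9.41²/19.62 = 4.513 m.
Total head H = z₁ + ψ₁ + v₁²/2g = 73.65 + 45.97 + 0.642 = 120.26 m.
ψ₂ = H − z₂ − v₂²/2g = 120.26 − 67.64 − 4.513 = 48.11 m.
P₂ = ρgψ₂ = 1000 × 9.81 × 48.11 ≈ 472 kPa.

P₂ ≈ 472 kPa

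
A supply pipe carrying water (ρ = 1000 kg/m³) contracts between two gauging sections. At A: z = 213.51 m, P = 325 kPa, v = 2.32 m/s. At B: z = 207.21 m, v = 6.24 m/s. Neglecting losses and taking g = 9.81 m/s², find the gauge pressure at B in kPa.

P₂ ≈ 370 kPa

Pressure head at A: ψ₁ = P₁/(ρg) = 325×1000 / (1000 × 9.81) = 33.13 m.
Velocity heads: v₁²/2g = 2.32²/19.62 = 0.274 m; v₂²/2g = 6.24²/19.62 = 1.985 m.
Total head H = z₁ + ψ₁ + v₁²/2g = 213.51 + 33.13 + 0.274 = 246.91 m.
ψ₂ = H − z₂ − v₂²/2g = 246.91 − 207.21 − 1.985 = 37.71 m.
P₂ = ρgψ₂ = 1000 × 9.81 × 37.71 ≈ 370 kPa.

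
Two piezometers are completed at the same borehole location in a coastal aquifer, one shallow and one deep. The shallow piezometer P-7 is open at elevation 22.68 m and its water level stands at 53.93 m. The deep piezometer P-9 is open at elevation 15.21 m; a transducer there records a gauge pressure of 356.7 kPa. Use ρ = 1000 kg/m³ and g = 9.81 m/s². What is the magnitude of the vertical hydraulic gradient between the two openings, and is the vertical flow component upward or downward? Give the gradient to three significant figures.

Total head at P-7: h = 53.93 m (water level in the standpipe).
Pressure head at P-9: ψ = P/(ρg) = 356.7×1000 / (1000 × 9.81) = 36.36 m.
Total head at P-9: h = z + ψ = 15.21 + 36.36 = 51.57 m.
Δh = h(P-7) − h(P-9) = 53.93 − 51.57 = 2.36 m.
Vertical separation Δz = 22.68 − 15.21 = 7.47 m.
|i_v| = |Δh| / Δz = 2.36 / 7.47 = 0.316.
Head is higher in the shallow piezometer, so vertical flow is downward (recharge condition).

|i_v| ≈ 0.316; vertical flow is downward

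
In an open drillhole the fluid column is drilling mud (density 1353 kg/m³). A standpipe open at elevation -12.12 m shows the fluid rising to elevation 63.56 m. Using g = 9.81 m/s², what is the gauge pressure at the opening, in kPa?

P ≈ 1000 kPa

Pressure head ψ = h − z = 63.56 − (-12.12) = 75.68 m.
P = ρgψ = 1353 × 9.81 × 75.68 = 1004495 Pa ≈ 1000 kPa.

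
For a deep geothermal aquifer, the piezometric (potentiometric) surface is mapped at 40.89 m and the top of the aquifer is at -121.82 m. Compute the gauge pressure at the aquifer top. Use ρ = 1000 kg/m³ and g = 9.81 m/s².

Pressure head at the aquifer top: ψ = h − z = 40.89 − (-121.82) = 162.71 m.
P = ρgψ = 1000 × 9.81 × 162.71 = 1596185 Pa ≈ 1600 kPa.

P ≈ 1600 kPa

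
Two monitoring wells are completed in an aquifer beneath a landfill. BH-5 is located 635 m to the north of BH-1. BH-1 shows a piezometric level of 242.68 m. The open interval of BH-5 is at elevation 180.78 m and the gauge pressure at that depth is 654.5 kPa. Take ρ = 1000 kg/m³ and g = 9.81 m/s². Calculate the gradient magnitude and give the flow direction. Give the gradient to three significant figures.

Total head at BH-1: h = 242.68 m (water level in the piezometer is the total head).
Pressure head at BH-5: ψ = P/(ρg) = 654.5×1000 / (1000 × 9.81) = 66.72 m.
Total head at BH-5: h = z + ψ = 180.78 + 66.72 = 247.50 m.
Head difference: h(BH-1) − h(BH-5) = 242.68 − 247.50 = -4.82 m.
Hydraulic gradient: i = |Δh| / L = 4.82 / 635 = 0.00759.
Flow is from higher to lower head: from BH-5 toward BH-1, i.e. toward the south.

i ≈ 0.00759; groundwater flows toward the south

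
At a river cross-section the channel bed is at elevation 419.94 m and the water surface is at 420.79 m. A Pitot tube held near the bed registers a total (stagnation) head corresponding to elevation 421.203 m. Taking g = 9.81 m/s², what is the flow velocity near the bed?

v ≈ 2.85 m/s

Near the bed, under hydrostatic conditions, the piezometric head (z + ψ) equals the free-surface elevation, 420.79 m.
Velocity head = total − piezometric = 421.203 − 420.79 = 0.413 m.
v = √(2g·h_v) = √(2 × 9.81 × 0.413) = 2.85 m/s.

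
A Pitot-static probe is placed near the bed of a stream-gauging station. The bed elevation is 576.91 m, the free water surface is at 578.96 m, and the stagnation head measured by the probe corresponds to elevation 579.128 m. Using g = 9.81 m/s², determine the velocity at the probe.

Near the bed, under hydrostatic conditions, the piezometric head (z + ψ) equals the free-surface elevation, 578.96 m.
Velocity head = total − piezometric = 579.128 − 578.96 = 0.168 m.
v = √(2g·h_v) = √(2 × 9.81 × 0.168) = 1.82 m/s.

v ≈ 1.82 m/s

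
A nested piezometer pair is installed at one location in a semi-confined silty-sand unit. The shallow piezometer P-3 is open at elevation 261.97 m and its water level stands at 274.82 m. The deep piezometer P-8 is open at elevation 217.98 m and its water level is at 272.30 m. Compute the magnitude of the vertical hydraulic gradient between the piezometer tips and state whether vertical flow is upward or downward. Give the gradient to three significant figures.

Total head at P-3: h = 274.82 m (water level in the standpipe).
Total head at P-8: h = 272.30 m.
Δh = h(P-3) − h(P-8) = 274.82 − 272.30 = 2.52 m.
Vertical separation Δz = 261.97 − 217.98 = 43.99 m.
|i_v| = |Δh| / Δz = 2.52 / 43.99 = 0.0573.
Head is higher in the shallow piezometer, so vertical flow is downward (recharge condition).

|i_v| ≈ 0.0573; vertical flow is downward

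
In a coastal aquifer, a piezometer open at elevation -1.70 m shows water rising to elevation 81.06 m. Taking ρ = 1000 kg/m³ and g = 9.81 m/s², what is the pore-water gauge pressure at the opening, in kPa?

P ≈ 812 kPa

Pressure head ψ = h − z = 81.06 − (-1.70) = 82.76 m.
P = ρgψ = 1000 × 9.81 × 82.76 = 811876 Pa ≈ 812 kPa.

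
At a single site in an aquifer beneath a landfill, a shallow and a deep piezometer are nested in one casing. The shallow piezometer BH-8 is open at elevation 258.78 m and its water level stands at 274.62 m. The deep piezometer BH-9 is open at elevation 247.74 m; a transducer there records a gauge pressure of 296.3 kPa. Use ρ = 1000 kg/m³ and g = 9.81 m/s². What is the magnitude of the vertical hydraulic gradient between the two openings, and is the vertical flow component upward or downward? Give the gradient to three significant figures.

Total head at BH-8: h = 274.62 m (water level in the standpipe).
Pressure head at BH-9: ψ = P/(ρg) = 296.3×1000 / (1000 × 9.81) = 30.20 m.
Total head at BH-9: h = z + ψ = 247.74 + 30.20 = 277.94 m.
Δh = h(BH-8) − h(BH-9) = 274.62 − 277.94 = -3.32 m.
Vertical separation Δz = 258.78 − 247.74 = 11.04 m.
|i_v| = |Δh| / Δz = 3.32 / 11.04 = 0.301.
Head is higher in the deep piezometer, so vertical flow is upward (discharge condition).

|i_v| ≈ 0.301; vertical flow is upward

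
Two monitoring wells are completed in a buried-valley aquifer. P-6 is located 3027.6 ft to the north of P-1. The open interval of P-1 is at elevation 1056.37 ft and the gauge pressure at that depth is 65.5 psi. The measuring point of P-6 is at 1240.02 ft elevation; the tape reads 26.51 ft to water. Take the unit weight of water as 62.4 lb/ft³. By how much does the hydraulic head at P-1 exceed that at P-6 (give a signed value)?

Δh ≈ -5.99 ft

Pressure head at P-1: ψ = 144·P/γ = 144 × 65.5 / 62.4 = 151.15 ft.
Total head at P-1: h = z + ψ = 1056.37 + 151.15 = 1207.52 ft.
Total head at P-6: h = 1240.02 − 26.51 = 1213.51 ft.
Head difference: h(P-1) − h(P-6) = 1207.52 − 1213.51 = -5.99 ft.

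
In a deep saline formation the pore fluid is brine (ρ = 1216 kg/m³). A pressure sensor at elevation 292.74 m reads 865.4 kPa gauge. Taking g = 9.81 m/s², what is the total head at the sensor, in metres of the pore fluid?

ψ = P/(ρg) = 865.4×1000 / (1216 × 9.81) = 72.55 m.
h = z + ψ = 292.74 + 72.55 = 365.29 m.

h ≈ 365.29 m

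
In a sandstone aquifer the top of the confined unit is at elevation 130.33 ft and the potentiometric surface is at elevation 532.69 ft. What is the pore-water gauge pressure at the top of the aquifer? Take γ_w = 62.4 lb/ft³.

P ≈ 174 psi

Pressure head at the aquifer top: ψ = h − z = 532.69 − 130.33 = 402.36 ft.
P = γψ/144 = 62.4 × 402.36 / 144 = 174 psi.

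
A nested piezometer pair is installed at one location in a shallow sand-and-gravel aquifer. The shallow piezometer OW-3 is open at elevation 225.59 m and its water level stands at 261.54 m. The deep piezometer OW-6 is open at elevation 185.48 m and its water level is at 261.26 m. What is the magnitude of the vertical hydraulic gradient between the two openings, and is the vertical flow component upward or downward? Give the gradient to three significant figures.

Total head at OW-3: h = 261.54 m (water level in the standpipe).
Total head at OW-6: h = 261.26 m.
Δh = h(OW-3) − h(OW-6) = 261.54 − 261.26 = 0.28 m.
Vertical separation Δz = 225.59 − 185.48 = 40.11 m.
|i_v| = |Δh| / Δz = 0.28 / 40.11 = 0.00698.
Head is higher in the shallow piezometer, so vertical flow is downward (recharge condition).

|i_v| ≈ 0.00698; vertical flow is downward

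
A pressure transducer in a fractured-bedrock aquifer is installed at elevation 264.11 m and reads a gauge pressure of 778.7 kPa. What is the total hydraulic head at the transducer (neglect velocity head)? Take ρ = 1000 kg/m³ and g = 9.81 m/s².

ψ = P/(ρg) = 778.7×1000 / (1000 × 9.81) = 79.38 m.
h = z + ψ = 264.11 + 79.38 = 343.49 m.

h ≈ 343.49 m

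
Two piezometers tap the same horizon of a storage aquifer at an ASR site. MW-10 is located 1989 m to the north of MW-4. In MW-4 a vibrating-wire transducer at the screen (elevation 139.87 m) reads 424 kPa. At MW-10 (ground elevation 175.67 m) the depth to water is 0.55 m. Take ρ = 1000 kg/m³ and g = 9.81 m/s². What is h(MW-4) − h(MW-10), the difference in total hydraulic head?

Pressure head at MW-4: ψ = P/(ρg) = 424×1000 / (1000 × 9.81) = 43.22 m.
Total head at MW-4: h = z + ψ = 139.87 + 43.22 = 183.09 m.
Total head at MW-10: h = 175.67 − 0.55 = 175.12 m.
Head difference: h(MW-4) − h(MW-10) = 183.09 − 175.12 = 7.97 m.

Δh ≈ 7.97 m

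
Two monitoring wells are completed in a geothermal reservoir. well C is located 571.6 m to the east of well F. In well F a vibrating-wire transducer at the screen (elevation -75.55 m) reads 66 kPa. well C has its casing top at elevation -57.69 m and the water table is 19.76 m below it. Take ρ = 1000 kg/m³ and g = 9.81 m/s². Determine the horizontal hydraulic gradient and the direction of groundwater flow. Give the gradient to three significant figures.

Pressure head at well F: ψ = P/(ρg) = 66×1000 / (1000 × 9.81) = 6.73 m.
Total head at well F: h = z + ψ = -75.55 + 6.73 = -68.82 m.
Total head at well C: h = -57.69 − 19.76 = -77.45 m.
Head difference: h(well F) − h(well C) = -68.82 − (-77.45) = 8.63 m.
Hydraulic gradient: i = |Δh| / L = 8.63 / 571.6 = 0.0151.
Flow is from higher to lower head: from well F toward well C, i.e. toward the east.

i ≈ 0.0151; groundwater flows toward the east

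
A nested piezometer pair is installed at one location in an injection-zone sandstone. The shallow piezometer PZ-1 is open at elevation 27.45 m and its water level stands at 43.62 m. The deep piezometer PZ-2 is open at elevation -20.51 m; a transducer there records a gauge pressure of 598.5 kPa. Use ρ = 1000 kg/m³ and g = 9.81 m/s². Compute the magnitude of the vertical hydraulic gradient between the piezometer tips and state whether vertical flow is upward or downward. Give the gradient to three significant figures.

|i_v| ≈ 0.0651; vertical flow is downward

Total head at PZ-1: h = 43.62 m (water level in the standpipe).
Pressure head at PZ-2: ψ = P/(ρg) = 598.5×1000 / (1000 × 9.81) = 61.01 m.
Total head at PZ-2: h = z + ψ = -20.51 + 61.01 = 40.50 m.
Δh = h(PZ-1) − h(PZ-2) = 43.62 − 40.50 = 3.12 m.
Vertical separation Δz = 27.45 − (-20.51) = 47.96 m.
|i_v| = |Δh| / Δz = 3.12 / 47.96 = 0.0651.
Head is higher in the shallow piezometer, so vertical flow is downward (recharge condition).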